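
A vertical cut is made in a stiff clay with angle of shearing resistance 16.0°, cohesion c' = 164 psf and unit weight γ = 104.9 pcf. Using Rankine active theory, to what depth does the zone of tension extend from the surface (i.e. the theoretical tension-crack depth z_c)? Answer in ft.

4.15 ft

K_a = tan²(45° − 16.0°/2) = 0.5678; √K_a = 0.7536.
The active pressure is zero where K_a γ z = 2c√K_a, so z_c = 2c/(γ√K_a) = 2×164/(104.9×0.7536) = 4.149 ft.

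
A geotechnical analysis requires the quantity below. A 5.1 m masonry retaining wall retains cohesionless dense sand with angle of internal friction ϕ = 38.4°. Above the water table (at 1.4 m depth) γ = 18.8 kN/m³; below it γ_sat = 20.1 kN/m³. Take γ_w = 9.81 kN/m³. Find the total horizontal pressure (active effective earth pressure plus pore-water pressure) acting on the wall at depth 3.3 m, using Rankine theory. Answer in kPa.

29.4 kPa

K_a = (1 − sin φ)/(1 + sin φ) = 0.2337.
γ' = 20.1 − 9.81 = 10.29 kN/m³.
Effective vertical stress at 3.3 m: σ'_v = 18.8×1.4 + 10.29×1.90 = 45.87 kPa.
σ'_h = K_a σ'_v = 0.2337 × 45.87 = 10.72 kPa; u = γ_w × 1.90 = 18.64 kPa.
Total σ_h = 10.72 + 18.64 = 29.36 kPa.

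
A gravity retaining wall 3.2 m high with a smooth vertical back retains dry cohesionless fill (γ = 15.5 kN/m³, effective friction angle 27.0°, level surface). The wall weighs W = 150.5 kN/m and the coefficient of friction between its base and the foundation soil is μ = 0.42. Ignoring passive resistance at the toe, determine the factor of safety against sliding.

2.12

K_a = tan²(45° − 27.0°/2) = 0.3755.
P_a = ½K_aγH² = 0.5×0.3755×15.5×3.2² = 29.80 kN/m, acting at H/3 = 1.067 m above the base.
FS_sliding = μW / P_a = 0.42×150.5 / 29.80 = 2.121.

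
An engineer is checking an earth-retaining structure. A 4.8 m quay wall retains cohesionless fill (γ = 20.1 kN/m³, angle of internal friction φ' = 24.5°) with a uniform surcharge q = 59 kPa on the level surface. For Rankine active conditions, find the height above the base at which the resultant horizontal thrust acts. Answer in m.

K_a = 0.4137.
Triangular part P₁ = ½K_aγH² = 95.80 at H/3 = 1.600 m; rectangular part P₂ = K_a q H = 117.2 at H/2 = 2.400 m.
ȳ = (P₁·1.600 + P₂·2.400)/(P₁+P₂) = 2.040 m.

2.04 m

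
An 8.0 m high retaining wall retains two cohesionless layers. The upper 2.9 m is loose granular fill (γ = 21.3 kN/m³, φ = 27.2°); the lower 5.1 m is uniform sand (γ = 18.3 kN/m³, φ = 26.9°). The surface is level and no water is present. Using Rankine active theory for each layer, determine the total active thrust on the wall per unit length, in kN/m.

K_a1 = tan²(45°−27.2°/2) = 0.3726; K_a2 = tan²(45°−26.9°/2) = 0.3770.
Layer 1: σ at base = K_a1 γ₁ h₁ = 23.01 kPa; P₁ = ½×23.01×2.9 = 33.37.
Layer 2: σ_v at top = γ₁h₁ = 61.77; σ_h top = K_a2×61.77 = 23.29; σ_h base = K_a2×(61.77+18.3×5.1) = 58.47.
P₂ = ½(23.29+58.47)×5.1 = 208.5. Total P_a = 33.37+208.5 = 241.9 kN/m.

242 kN/m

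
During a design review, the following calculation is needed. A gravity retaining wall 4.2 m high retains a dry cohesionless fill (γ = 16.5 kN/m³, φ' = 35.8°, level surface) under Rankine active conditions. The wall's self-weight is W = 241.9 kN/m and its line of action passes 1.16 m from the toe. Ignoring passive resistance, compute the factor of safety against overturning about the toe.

K_a = tan²(45° − 35.8°/2) = 0.2619.
P_a = ½K_aγH² = 0.5×0.2619×16.5×4.2² = 38.11 kN/m, acting at H/3 = 1.400 m above the base.
Overturning moment M_o = P_a × H/3 = 38.11 × 1.400 = 53.35.
Resisting moment M_r = W × 1.16 = 241.9 × 1.16 = 280.6.
FS_overturning = M_r/M_o = 280.6/53.35 = 5.259.

5.26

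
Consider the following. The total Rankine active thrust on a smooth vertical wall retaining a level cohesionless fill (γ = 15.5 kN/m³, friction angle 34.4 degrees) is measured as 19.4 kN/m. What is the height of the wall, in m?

K_a = 0.2780. P_a = ½ K_a γ H² ⇒ H = √(2P_a/(K_a γ)).
H = √(2×19.4/(0.2780×15.5)) = 3.001 m.

3.00 m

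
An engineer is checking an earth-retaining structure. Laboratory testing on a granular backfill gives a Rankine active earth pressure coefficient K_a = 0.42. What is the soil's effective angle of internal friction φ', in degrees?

K_a = tan²(45° − φ/2) ⇒ 45° − φ/2 = arctan(√0.42) = 32.95°.
φ = 2(45° − 32.95°) = 24.11°.

24.1°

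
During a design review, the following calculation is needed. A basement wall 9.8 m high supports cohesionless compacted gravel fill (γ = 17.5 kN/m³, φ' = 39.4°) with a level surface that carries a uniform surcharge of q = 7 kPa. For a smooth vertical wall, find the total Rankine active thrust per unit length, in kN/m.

K_a = tan²(45° − φ/2) = 0.2234.
Soil triangle: ½ K_a γ H² = 0.5×0.2234×17.5×9.8² = 187.8 kN/m.
Surcharge rectangle: K_a q H = 0.2234×7×9.8 = 15.33 kN/m.
Total = 187.8 + 15.33 = 203.1 kN/m.

203 kN/m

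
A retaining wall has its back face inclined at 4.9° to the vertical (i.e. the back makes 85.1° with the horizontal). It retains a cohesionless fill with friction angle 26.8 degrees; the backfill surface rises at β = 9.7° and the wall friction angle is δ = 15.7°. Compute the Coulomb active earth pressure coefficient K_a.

0.434

K_a = sin²(α+φ) / [sin²α · sin(α−δ) · (1 + √{sin(φ+δ)sin(φ−β) / (sin(α−δ)sin(α+β))})²].
With α = 85.1°, φ = 26.8°, δ = 15.7°, β = 9.7°: K_a = 0.4337.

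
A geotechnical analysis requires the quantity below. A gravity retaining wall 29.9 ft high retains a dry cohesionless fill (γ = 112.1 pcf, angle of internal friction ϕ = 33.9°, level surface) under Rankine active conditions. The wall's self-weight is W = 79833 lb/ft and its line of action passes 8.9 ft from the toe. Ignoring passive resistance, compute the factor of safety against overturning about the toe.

5.01

K_a = tan²(45° − 33.9°/2) = 0.2839.
P_a = ½K_aγH² = 0.5×0.2839×112.1×29.9² = 14230 lb/ft, acting at H/3 = 9.967 ft above the base.
Overturning moment M_o = P_a × H/3 = 14230 × 9.967 = 141800.
Resisting moment M_r = W × 8.9 = 79833 × 8.9 = 710500.
FS_overturning = M_r/M_o = 710500/141800 = 5.011.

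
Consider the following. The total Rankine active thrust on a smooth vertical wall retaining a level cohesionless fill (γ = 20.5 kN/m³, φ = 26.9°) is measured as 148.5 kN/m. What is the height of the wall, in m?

K_a = 0.3770. P_a = ½ K_a γ H² ⇒ H = √(2P_a/(K_a γ)).
H = √(2×148.5/(0.3770×20.5)) = 6.199 m.

6.20 m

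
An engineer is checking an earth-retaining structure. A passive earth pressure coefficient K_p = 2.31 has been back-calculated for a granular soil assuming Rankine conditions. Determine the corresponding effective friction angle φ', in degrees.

23.3°

K_p = (1+sin φ)/(1−sin φ) ⇒ sin φ = (K_p − 1)/(K_p + 1) = 0.3958.
φ = arcsin(0.3958) = 23.31°.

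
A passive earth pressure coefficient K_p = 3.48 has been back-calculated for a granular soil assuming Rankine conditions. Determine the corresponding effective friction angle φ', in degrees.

K_p = (1+sin φ)/(1−sin φ) ⇒ sin φ = (K_p − 1)/(K_p + 1) = 0.5536.
φ = arcsin(0.5536) = 33.61°.

33.6°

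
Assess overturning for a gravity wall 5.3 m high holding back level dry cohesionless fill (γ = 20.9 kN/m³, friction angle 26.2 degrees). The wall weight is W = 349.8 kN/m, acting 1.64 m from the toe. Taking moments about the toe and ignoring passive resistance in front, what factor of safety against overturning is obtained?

2.86

K_a = tan²(45° − 26.2°/2) = 0.3874.
P_a = ½K_aγH² = 0.5×0.3874×20.9×5.3² = 113.7 kN/m, acting at H/3 = 1.767 m above the base.
Overturning moment M_o = P_a × H/3 = 113.7 × 1.767 = 200.9.
Resisting moment M_r = W × 1.64 = 349.8 × 1.64 = 573.7.
FS_overturning = M_r/M_o = 573.7/200.9 = 2.855.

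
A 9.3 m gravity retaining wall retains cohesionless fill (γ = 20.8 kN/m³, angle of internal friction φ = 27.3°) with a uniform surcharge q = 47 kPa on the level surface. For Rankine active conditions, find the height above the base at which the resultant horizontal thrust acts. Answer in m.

K_a = 0.3711.
Triangular part P₁ = ½K_aγH² = 333.8 at H/3 = 3.100 m; rectangular part P₂ = K_a q H = 162.2 at H/2 = 4.650 m.
ȳ = (P₁·3.100 + P₂·4.650)/(P₁+P₂) = 3.607 m.

3.61 m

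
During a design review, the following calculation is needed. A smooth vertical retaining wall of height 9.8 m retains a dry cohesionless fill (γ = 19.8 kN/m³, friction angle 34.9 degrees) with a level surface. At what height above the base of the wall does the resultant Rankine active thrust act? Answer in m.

3.27 m

K_a = 0.2721.
The pressure distribution is triangular, so the resultant acts at H/3 above the base = 9.8/3 = 3.267 m.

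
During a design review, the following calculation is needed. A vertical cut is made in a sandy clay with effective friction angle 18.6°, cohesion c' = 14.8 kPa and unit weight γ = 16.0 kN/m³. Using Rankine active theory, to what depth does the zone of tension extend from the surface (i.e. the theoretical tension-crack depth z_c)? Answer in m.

2.57 m

K_a = tan²(45° − 18.6°/2) = 0.5163; √K_a = 0.7186.
The active pressure is zero where K_a γ z = 2c√K_a, so z_c = 2c/(γ√K_a) = 2×14.8/(16.0×0.7186) = 2.575 m.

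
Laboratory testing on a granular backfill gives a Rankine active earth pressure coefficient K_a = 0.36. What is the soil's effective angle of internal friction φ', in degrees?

K_a = tan²(45° − φ/2) ⇒ 45° − φ/2 = arctan(√0.36) = 30.96°.
φ = 2(45° − 30.96°) = 28.07°.

28.1°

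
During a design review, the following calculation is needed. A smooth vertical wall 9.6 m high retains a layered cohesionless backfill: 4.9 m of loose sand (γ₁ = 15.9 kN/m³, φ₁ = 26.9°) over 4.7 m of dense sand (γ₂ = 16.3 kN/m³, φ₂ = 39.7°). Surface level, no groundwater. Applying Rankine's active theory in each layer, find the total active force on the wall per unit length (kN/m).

K_a1 = tan²(45°−26.9°/2) = 0.3770; K_a2 = tan²(45°−39.7°/2) = 0.2204.
Layer 1: σ at base = K_a1 γ₁ h₁ = 29.37 kPa; P₁ = ½×29.37×4.9 = 71.96.
Layer 2: σ_v at top = γ₁h₁ = 77.91; σ_h top = K_a2×77.91 = 17.17; σ_h base = K_a2×(77.91+16.3×4.7) = 34.06.
P₂ = ½(17.17+34.06)×4.7 = 120.4. Total P_a = 71.96+120.4 = 192.4 kN/m.

192 kN/m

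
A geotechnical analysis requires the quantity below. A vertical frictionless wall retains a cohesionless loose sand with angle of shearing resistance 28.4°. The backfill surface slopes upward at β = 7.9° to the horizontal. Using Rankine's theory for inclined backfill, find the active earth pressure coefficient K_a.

0.367

K_a = cos β · (cos β − √(cos²β − cos²φ)) / (cos β + √(cos²β − cos²φ)).
cos β = 0.9905, cos φ = 0.8796, √(cos²β − cos²φ) = 0.4553.
K_a = 0.9905 × (0.9905 − 0.4553)/(0.9905 + 0.4553) = 0.3666.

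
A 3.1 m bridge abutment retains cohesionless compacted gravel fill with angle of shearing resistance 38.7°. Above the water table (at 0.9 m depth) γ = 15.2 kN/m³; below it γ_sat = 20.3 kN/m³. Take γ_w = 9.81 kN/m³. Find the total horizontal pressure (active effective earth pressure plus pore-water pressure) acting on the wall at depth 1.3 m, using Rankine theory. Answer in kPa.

8.05 kPa

K_a = (1 − sin φ)/(1 + sin φ) = 0.2306.
γ' = 20.3 − 9.81 = 10.49 kN/m³.
Effective vertical stress at 1.3 m: σ'_v = 15.2×0.9 + 10.49×0.400 = 17.88 kPa.
σ'_h = K_a σ'_v = 0.2306 × 17.88 = 4.122 kPa; u = γ_w × 0.400 = 3.924 kPa.
Total σ_h = 4.122 + 3.924 = 8.046 kPa.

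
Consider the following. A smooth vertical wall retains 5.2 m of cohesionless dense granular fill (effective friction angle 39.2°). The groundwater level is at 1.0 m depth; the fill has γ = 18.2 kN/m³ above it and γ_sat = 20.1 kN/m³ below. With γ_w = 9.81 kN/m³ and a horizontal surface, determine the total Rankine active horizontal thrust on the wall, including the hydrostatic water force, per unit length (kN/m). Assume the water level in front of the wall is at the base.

K_a = tan²(45° − φ/2) = 0.2255.
γ' = 20.1 − 9.81 = 10.29 kN/m³. Depth below WT = 4.2 m.
σ'_h at WT = K_a γ d_w = 4.104 kPa; at base = 4.104 + K_a γ' × 4.2 = 13.85 kPa.
P₁ (0–1.0 m) = ½×4.104×1.0 = 2.052. P₂ (1.0–5.2 m) = ½(4.104+13.85)×4.2 = 37.70.
P_w = ½ γ_w h₂² = 0.5×9.81×4.2² = 86.52. Total = 2.052+37.70+86.52 = 126.3 kN/m.

126 kN/m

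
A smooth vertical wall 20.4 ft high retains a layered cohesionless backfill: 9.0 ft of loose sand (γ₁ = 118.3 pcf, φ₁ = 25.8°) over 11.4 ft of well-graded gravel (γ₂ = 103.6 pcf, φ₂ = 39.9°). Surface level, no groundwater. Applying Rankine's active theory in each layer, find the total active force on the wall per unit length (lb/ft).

6010 lb/ft

K_a1 = tan²(45°−25.8°/2) = 0.3935; K_a2 = tan²(45°−39.9°/2) = 0.2184.
Layer 1: σ at base = K_a1 γ₁ h₁ = 419.0 psf; P₁ = ½×419.0×9.0 = 1885.
Layer 2: σ_v at top = γ₁h₁ = 1065; σ_h top = K_a2×1065 = 232.6; σ_h base = K_a2×(1065+103.6×11.4) = 490.5.
P₂ = ½(232.6+490.5)×11.4 = 4122. Total P_a = 1885+4122 = 6007 lb/ft.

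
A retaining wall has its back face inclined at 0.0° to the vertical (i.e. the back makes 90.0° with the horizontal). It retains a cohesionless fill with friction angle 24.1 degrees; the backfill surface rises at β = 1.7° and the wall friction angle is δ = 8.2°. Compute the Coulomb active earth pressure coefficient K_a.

K_a = sin²(α+φ) / [sin²α · sin(α−δ) · (1 + √{sin(φ+δ)sin(φ−β) / (sin(α−δ)sin(α+β))})²].
With α = 90.0°, φ = 24.1°, δ = 8.2°, β = 1.7°: K_a = 0.3984.

0.398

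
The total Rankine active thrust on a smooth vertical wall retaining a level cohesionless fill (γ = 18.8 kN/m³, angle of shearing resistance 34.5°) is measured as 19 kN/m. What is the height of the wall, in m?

K_a = 0.2768. P_a = ½ K_a γ H² ⇒ H = √(2P_a/(K_a γ)).
H = √(2×19/(0.2768×18.8)) = 2.702 m.

2.70 m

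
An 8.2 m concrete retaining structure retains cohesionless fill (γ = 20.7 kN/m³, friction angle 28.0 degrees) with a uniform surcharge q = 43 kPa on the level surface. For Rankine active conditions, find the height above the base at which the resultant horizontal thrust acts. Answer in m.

K_a = 0.3610.
Triangular part P₁ = ½K_aγH² = 251.3 at H/3 = 2.733 m; rectangular part P₂ = K_a q H = 127.3 at H/2 = 4.100 m.
ȳ = (P₁·2.733 + P₂·4.100)/(P₁+P₂) = 3.193 m.

3.19 m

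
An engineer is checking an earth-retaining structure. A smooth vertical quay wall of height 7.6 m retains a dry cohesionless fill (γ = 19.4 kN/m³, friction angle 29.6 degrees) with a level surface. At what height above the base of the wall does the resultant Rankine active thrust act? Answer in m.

K_a = 0.3387.
The pressure distribution is triangular, so the resultant acts at H/3 above the base = 7.6/3 = 2.533 m.

2.53 m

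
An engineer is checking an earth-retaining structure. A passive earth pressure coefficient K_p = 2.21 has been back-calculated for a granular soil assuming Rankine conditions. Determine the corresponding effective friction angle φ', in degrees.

K_p = (1+sin φ)/(1−sin φ) ⇒ sin φ = (K_p − 1)/(K_p + 1) = 0.3769.
φ = arcsin(0.3769) = 22.14°.

22.1°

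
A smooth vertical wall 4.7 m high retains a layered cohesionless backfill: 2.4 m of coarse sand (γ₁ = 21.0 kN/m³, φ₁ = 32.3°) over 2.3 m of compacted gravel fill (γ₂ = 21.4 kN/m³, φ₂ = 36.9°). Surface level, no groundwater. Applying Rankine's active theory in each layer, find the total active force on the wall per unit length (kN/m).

K_a1 = tan²(45°−32.3°/2) = 0.3035; K_a2 = tan²(45°−36.9°/2) = 0.2497.
Layer 1: σ at base = K_a1 γ₁ h₁ = 15.30 kPa; P₁ = ½×15.30×2.4 = 18.35.
Layer 2: σ_v at top = γ₁h₁ = 50.40; σ_h top = K_a2×50.40 = 12.58; σ_h base = K_a2×(50.40+21.4×2.3) = 24.87.
P₂ = ½(12.58+24.87)×2.3 = 43.07. Total P_a = 18.35+43.07 = 61.43 kN/m.

61.4 kN/m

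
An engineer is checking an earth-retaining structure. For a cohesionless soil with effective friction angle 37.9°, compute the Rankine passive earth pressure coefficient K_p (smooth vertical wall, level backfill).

4.19

K_p = (1 + sin φ)/(1 − sin φ) = tan²(45° + 37.9°/2) = 4.185.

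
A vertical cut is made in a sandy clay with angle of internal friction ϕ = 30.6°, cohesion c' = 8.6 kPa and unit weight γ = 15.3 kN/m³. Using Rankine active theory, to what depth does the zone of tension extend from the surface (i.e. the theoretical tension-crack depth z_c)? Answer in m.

K_a = tan²(45° − 30.6°/2) = 0.3253; √K_a = 0.5704.
The active pressure is zero where K_a γ z = 2c√K_a, so z_c = 2c/(γ√K_a) = 2×8.6/(15.3×0.5704) = 1.971 m.

1.97 m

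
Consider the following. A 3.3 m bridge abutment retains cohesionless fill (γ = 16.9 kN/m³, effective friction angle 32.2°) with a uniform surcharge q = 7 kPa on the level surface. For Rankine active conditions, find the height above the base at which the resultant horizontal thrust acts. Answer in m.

K_a = 0.3047.
Triangular part P₁ = ½K_aγH² = 28.04 at H/3 = 1.100 m; rectangular part P₂ = K_a q H = 7.039 at H/2 = 1.650 m.
ȳ = (P₁·1.100 + P₂·1.650)/(P₁+P₂) = 1.210 m.

1.21 m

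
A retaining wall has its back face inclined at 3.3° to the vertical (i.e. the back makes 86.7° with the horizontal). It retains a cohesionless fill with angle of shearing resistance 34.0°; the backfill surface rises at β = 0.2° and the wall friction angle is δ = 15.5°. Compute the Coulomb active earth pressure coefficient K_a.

K_a = sin²(α+φ) / [sin²α · sin(α−δ) · (1 + √{sin(φ+δ)sin(φ−β) / (sin(α−δ)sin(α+β))})²].
With α = 86.7°, φ = 34.0°, δ = 15.5°, β = 0.2°: K_a = 0.2813.

0.281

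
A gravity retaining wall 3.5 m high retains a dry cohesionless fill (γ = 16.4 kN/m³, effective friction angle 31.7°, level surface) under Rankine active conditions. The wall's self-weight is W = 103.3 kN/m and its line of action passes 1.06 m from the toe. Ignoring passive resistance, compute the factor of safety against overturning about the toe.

3.00

K_a = tan²(45° − 31.7°/2) = 0.3111.
P_a = ½K_aγH² = 0.5×0.3111×16.4×3.5² = 31.25 kN/m, acting at H/3 = 1.167 m above the base.
Overturning moment M_o = P_a × H/3 = 31.25 × 1.167 = 36.45.
Resisting moment M_r = W × 1.06 = 103.3 × 1.06 = 109.5.
FS_overturning = M_r/M_o = 109.5/36.45 = 3.004.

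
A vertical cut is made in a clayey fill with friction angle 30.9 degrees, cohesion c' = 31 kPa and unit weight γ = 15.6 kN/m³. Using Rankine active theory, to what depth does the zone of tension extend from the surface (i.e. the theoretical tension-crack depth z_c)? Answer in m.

7.01 m

K_a = tan²(45° − 30.9°/2) = 0.3214; √K_a = 0.5669.
The active pressure is zero where K_a γ z = 2c√K_a, so z_c = 2c/(γ√K_a) = 2×31/(15.6×0.5669) = 7.010 m.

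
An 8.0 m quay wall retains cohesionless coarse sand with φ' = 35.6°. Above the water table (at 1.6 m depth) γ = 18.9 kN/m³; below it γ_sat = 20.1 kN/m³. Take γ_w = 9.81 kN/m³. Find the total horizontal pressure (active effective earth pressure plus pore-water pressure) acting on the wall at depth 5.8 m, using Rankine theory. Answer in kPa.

K_a = (1 − sin φ)/(1 + sin φ) = 0.2641.
γ' = 20.1 − 9.81 = 10.29 kN/m³.
Effective vertical stress at 5.8 m: σ'_v = 18.9×1.6 + 10.29×4.20 = 73.46 kPa.
σ'_h = K_a σ'_v = 0.2641 × 73.46 = 19.40 kPa; u = γ_w × 4.20 = 41.20 kPa.
Total σ_h = 19.40 + 41.20 = 60.60 kPa.

60.6 kPa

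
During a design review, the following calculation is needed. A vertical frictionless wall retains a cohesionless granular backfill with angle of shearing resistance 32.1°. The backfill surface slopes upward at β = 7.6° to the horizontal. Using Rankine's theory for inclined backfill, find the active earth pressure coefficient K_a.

0.314

K_a = cos β · (cos β − √(cos²β − cos²φ)) / (cos β + √(cos²β − cos²φ)).
cos β = 0.9912, cos φ = 0.8471, √(cos²β − cos²φ) = 0.5147.
K_a = 0.9912 × (0.9912 − 0.5147)/(0.9912 + 0.5147) = 0.3137.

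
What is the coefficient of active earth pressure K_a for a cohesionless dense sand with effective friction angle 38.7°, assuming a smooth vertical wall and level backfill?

K_a = (1 − sin φ)/(1 + sin φ) = (1 − sin 38.7°)/(1 + sin 38.7°) = 0.2306.

0.231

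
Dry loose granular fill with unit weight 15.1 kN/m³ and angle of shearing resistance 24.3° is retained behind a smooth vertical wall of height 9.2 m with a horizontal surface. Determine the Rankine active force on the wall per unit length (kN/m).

K_a = tan²(45° − φ/2) = 0.4169.
P_a = ½ K_a γ H² = 0.5 × 0.4169 × 15.1 × 9.2² = 266.4 kN/m.

266 kN/m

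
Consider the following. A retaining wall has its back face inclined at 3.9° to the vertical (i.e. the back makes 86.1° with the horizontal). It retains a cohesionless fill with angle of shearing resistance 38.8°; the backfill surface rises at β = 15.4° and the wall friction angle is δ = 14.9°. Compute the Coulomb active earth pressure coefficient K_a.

K_a = sin²(α+φ) / [sin²α · sin(α−δ) · (1 + √{sin(φ+δ)sin(φ−β) / (sin(α−δ)sin(α+β))})²].
With α = 86.1°, φ = 38.8°, δ = 14.9°, β = 15.4°: K_a = 0.2833.

0.283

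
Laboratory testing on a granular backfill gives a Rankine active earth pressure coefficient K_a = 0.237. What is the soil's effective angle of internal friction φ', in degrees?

K_a = tan²(45° − φ/2) ⇒ 45° − φ/2 = arctan(√0.237) = 25.96°.
φ = 2(45° − 25.96°) = 38.08°.

38.1°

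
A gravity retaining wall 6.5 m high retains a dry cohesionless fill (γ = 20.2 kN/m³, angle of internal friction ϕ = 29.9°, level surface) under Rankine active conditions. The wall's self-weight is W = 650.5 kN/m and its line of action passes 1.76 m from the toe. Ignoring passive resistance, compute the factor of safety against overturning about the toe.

3.70

K_a = tan²(45° − 29.9°/2) = 0.3347.
P_a = ½K_aγH² = 0.5×0.3347×20.2×6.5² = 142.8 kN/m, acting at H/3 = 2.167 m above the base.
Overturning moment M_o = P_a × H/3 = 142.8 × 2.167 = 309.4.
Resisting moment M_r = W × 1.76 = 650.5 × 1.76 = 1145.
FS_overturning = M_r/M_o = 1145/309.4 = 3.700.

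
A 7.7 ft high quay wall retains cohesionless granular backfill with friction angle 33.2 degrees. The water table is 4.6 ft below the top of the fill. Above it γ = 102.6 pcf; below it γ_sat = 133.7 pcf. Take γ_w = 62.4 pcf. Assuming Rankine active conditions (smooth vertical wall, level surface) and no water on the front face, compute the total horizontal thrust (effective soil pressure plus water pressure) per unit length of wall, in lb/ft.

1150 lb/ft

K_a = tan²(45° − φ/2) = 0.2924.
γ' = 133.7 − 62.4 = 71.30 pcf. Depth below WT = 3.1 ft.
σ'_h at WT = K_a γ d_w = 138.0 psf; at base = 138.0 + K_a γ' × 3.1 = 202.6 psf.
P₁ (0–4.6 ft) = ½×138.0×4.6 = 317.4. P₂ (4.6–7.7 ft) = ½(138.0+202.6)×3.1 = 527.9.
P_w = ½ γ_w h₂² = 0.5×62.4×3.1² = 299.8. Total = 317.4+527.9+299.8 = 1145 lb/ft.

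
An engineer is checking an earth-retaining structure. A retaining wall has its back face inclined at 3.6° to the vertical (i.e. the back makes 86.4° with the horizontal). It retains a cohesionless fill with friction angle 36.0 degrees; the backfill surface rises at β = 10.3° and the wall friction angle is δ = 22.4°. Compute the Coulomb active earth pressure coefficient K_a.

K_a = sin²(α+φ) / [sin²α · sin(α−δ) · (1 + √{sin(φ+δ)sin(φ−β) / (sin(α−δ)sin(α+β))})²].
With α = 86.4°, φ = 36.0°, δ = 22.4°, β = 10.3°: K_a = 0.2949.

0.295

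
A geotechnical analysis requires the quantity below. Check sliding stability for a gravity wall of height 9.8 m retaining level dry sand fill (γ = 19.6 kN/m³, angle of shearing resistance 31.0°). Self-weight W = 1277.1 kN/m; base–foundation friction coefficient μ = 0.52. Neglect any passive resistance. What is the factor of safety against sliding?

K_a = tan²(45° − 31.0°/2) = 0.3201.
P_a = ½K_aγH² = 0.5×0.3201×19.6×9.8² = 301.3 kN/m, acting at H/3 = 3.267 m above the base.
FS_sliding = μW / P_a = 0.52×1277.1 / 301.3 = 2.204.

2.20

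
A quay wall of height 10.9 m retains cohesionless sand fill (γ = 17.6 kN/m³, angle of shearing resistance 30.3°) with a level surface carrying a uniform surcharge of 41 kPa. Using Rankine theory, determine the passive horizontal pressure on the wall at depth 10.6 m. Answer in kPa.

691 kPa

K_p = (1 + sin φ)/(1 − sin φ) = 3.037.
σ_v = γz + q = 17.6 × 10.6 + 41 = 227.6 kPa.
σ_h = K_p σ_v = 3.037 × 227.6 = 691.0 kPa.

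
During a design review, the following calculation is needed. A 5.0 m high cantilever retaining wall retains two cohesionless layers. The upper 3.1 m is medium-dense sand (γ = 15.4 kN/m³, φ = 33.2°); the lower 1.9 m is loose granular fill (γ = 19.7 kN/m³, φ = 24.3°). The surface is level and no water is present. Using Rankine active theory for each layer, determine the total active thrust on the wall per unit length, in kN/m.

K_a1 = tan²(45°−33.2°/2) = 0.2924; K_a2 = tan²(45°−24.3°/2) = 0.4169.
Layer 1: σ at base = K_a1 γ₁ h₁ = 13.96 kPa; P₁ = ½×13.96×3.1 = 21.63.
Layer 2: σ_v at top = γ₁h₁ = 47.74; σ_h top = K_a2×47.74 = 19.90; σ_h base = K_a2×(47.74+19.7×1.9) = 35.51.
P₂ = ½(19.90+35.51)×1.9 = 52.64. Total P_a = 21.63+52.64 = 74.28 kN/m.

74.3 kN/m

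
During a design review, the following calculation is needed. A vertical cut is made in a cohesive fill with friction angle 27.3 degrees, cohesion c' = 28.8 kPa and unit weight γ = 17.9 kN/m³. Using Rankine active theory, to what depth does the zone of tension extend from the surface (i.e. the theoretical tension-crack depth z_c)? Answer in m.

5.28 m

K_a = tan²(45° − 27.3°/2) = 0.3711; √K_a = 0.6092.
The active pressure is zero where K_a γ z = 2c√K_a, so z_c = 2c/(γ√K_a) = 2×28.8/(17.9×0.6092) = 5.282 m.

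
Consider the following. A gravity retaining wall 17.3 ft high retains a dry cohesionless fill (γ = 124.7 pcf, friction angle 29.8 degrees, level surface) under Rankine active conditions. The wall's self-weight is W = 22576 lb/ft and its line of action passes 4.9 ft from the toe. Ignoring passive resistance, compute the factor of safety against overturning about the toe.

3.06

K_a = tan²(45° − 29.8°/2) = 0.3360.
P_a = ½K_aγH² = 0.5×0.3360×124.7×17.3² = 6271 lb/ft, acting at H/3 = 5.767 ft above the base.
Overturning moment M_o = P_a × H/3 = 6271 × 5.767 = 36160.
Resisting moment M_r = W × 4.9 = 22576 × 4.9 = 110600.
FS_overturning = M_r/M_o = 110600/36160 = 3.059.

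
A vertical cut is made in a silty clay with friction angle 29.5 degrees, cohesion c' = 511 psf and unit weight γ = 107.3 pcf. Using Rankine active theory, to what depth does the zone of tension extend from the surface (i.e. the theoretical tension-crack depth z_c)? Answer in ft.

K_a = tan²(45° − 29.5°/2) = 0.3401; √K_a = 0.5832.
The active pressure is zero where K_a γ z = 2c√K_a, so z_c = 2c/(γ√K_a) = 2×511/(107.3×0.5832) = 16.33 ft.

16.3 ft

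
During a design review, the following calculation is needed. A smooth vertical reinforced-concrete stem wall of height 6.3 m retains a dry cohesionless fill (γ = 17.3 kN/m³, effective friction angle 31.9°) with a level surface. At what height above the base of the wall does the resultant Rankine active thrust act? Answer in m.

K_a = 0.3085.
The pressure distribution is triangular, so the resultant acts at H/3 above the base = 6.3/3 = 2.100 m.

2.10 m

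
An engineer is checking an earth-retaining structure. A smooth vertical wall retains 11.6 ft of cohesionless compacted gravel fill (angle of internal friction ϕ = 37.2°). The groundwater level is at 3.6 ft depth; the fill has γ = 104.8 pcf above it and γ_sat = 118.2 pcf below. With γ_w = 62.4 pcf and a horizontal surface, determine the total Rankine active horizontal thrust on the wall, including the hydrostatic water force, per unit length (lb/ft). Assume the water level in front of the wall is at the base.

3350 lb/ft

K_a = tan²(45° − φ/2) = 0.2464.
γ' = 118.2 − 62.4 = 55.80 pcf. Depth below WT = 8.0 ft.
σ'_h at WT = K_a γ d_w = 92.97 psf; at base = 92.97 + K_a γ' × 8.0 = 203.0 psf.
P₁ (0–3.6 ft) = ½×92.97×3.6 = 167.3. P₂ (3.6–11.6 ft) = ½(92.97+203.0)×8.0 = 1184.
P_w = ½ γ_w h₂² = 0.5×62.4×8.0² = 1997. Total = 167.3+1184+1997 = 3348 lb/ft.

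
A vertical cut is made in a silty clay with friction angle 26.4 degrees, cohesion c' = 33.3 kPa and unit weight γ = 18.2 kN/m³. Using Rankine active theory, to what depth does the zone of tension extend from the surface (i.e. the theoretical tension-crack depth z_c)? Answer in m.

5.90 m

K_a = tan²(45° − 26.4°/2) = 0.3844; √K_a = 0.6200.
The active pressure is zero where K_a γ z = 2c√K_a, so z_c = 2c/(γ√K_a) = 2×33.3/(18.2×0.6200) = 5.902 m.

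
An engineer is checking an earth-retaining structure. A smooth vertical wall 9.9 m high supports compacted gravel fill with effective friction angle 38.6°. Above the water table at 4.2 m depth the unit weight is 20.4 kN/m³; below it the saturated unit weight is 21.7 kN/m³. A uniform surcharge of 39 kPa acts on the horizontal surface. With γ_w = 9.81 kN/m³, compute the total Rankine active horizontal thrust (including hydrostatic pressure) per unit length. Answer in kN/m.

K_a = tan²(45° − φ/2) = 0.2316.
γ' = 21.7 − 9.81 = 11.89 kN/m³. h₂ = H − d_w = 5.7 m.
σ'_h: at surface K_a·q = 9.033; at WT K_a(q+γd_w) = 28.88; at base K_a(q+γd_w+γ'h₂) = 44.58 kPa.
P₁ = ½(9.033+28.88)×4.2 = 79.61; P₂ = ½(28.88+44.58)×5.7 = 209.3; P_w = ½γ_w h₂² = 159.4.
Total = 79.61+209.3+159.4 = 448.3 kN/m.

448 kN/m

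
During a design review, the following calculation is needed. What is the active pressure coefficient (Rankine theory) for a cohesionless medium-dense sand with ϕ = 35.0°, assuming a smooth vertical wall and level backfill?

0.271

K_a = tan²(45° − φ/2) = tan²(27.50°) = 0.2710.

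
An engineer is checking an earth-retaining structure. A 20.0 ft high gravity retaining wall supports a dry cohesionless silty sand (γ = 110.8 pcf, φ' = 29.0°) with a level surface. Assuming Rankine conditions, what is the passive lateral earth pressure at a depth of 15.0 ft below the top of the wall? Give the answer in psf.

4790 psf

K_p = (1 + sin φ)/(1 − sin φ) = 2.882.
σ_h = K_p γ z = 2.882 × 110.8 × 15.0 = 4790 psf.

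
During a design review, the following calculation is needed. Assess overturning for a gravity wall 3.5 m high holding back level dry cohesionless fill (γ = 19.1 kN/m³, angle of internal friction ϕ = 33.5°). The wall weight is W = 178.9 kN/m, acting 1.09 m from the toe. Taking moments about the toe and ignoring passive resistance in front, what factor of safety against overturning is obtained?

K_a = tan²(45° − 33.5°/2) = 0.2887.
P_a = ½K_aγH² = 0.5×0.2887×19.1×3.5² = 33.78 kN/m, acting at H/3 = 1.167 m above the base.
Overturning moment M_o = P_a × H/3 = 33.78 × 1.167 = 39.40.
Resisting moment M_r = W × 1.09 = 178.9 × 1.09 = 195.0.
FS_overturning = M_r/M_o = 195.0/39.40 = 4.949.

4.95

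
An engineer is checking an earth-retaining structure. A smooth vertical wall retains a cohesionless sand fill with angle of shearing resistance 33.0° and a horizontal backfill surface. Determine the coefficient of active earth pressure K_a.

0.295

K_a = tan²(45° − φ/2) = tan²(28.50°) = 0.2948.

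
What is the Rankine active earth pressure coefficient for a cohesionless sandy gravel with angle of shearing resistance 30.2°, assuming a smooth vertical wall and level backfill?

0.331

K_a = (1 − sin φ)/(1 + sin φ) = (1 − sin 30.2°)/(1 + sin 30.2°) = 0.3307.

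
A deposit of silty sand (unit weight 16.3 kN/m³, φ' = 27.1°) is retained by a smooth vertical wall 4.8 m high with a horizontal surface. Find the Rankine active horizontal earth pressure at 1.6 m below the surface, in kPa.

9.76 kPa

K_a = (1 − sin φ)/(1 + sin φ) = 0.3741.
σ_h = K_a γ z = 0.3741 × 16.3 × 1.6 = 9.755 kPa.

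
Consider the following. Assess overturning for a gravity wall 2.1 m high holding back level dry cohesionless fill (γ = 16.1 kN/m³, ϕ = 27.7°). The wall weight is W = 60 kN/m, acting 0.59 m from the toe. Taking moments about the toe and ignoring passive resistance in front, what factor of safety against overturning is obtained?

K_a = tan²(45° − 27.7°/2) = 0.3653.
P_a = ½K_aγH² = 0.5×0.3653×16.1×2.1² = 12.97 kN/m, acting at H/3 = 0.7000 m above the base.
Overturning moment M_o = P_a × H/3 = 12.97 × 0.7000 = 9.079.
Resisting moment M_r = W × 0.59 = 60 × 0.59 = 35.40.
FS_overturning = M_r/M_o = 35.40/9.079 = 3.899.

3.90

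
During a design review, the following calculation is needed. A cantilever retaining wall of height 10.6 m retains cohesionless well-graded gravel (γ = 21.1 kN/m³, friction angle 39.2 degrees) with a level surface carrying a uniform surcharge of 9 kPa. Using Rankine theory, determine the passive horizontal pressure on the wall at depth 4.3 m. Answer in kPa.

K_p = (1 + sin φ)/(1 − sin φ) = 4.435.
σ_v = γz + q = 21.1 × 4.3 + 9 = 99.73 kPa.
σ_h = K_p σ_v = 4.435 × 99.73 = 442.3 kPa.

442 kPa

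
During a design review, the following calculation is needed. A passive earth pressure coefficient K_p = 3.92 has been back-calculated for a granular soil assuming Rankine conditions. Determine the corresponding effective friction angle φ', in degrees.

K_p = (1+sin φ)/(1−sin φ) ⇒ sin φ = (K_p − 1)/(K_p + 1) = 0.5935.
φ = arcsin(0.5935) = 36.41°.

36.4°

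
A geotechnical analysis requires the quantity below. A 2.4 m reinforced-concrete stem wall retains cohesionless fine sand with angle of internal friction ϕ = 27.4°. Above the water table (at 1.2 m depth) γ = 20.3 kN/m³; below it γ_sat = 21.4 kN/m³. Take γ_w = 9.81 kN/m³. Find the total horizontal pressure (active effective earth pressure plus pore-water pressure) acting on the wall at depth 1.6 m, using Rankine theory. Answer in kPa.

K_a = (1 − sin φ)/(1 + sin φ) = 0.3697.
γ' = 21.4 − 9.81 = 11.59 kN/m³.
Effective vertical stress at 1.6 m: σ'_v = 20.3×1.2 + 11.59×0.400 = 29.00 kPa.
σ'_h = K_a σ'_v = 0.3697 × 29.00 = 10.72 kPa; u = γ_w × 0.400 = 3.924 kPa.
Total σ_h = 10.72 + 3.924 = 14.64 kPa.

14.6 kPa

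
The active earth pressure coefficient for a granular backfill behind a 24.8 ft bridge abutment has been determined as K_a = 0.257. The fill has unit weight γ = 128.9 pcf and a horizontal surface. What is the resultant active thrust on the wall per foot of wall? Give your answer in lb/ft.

10200 lb/ft

P = ½ K_a γ H² = 0.5 × 0.257 × 128.9 × 24.8² = 10190 lb/ft.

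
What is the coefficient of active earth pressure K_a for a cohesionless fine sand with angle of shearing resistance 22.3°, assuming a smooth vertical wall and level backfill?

0.450

K_a = (1 − sin φ)/(1 + sin φ) = (1 − sin 22.3°)/(1 + sin 22.3°) = 0.4498.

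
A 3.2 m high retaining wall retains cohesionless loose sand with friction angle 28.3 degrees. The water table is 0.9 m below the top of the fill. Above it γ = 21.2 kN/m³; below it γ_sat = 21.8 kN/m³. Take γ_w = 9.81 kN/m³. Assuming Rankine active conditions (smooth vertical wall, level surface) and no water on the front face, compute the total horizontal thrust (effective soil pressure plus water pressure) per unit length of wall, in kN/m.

K_a = tan²(45° − φ/2) = 0.3568.
γ' = 21.8 − 9.81 = 11.99 kN/m³. Depth below WT = 2.3 m.
σ'_h at WT = K_a γ d_w = 6.807 kPa; at base = 6.807 + K_a γ' × 2.3 = 16.65 kPa.
P₁ (0–0.9 m) = ½×6.807×0.9 = 3.063. P₂ (0.9–3.2 m) = ½(6.807+16.65)×2.3 = 26.97.
P_w = ½ γ_w h₂² = 0.5×9.81×2.3² = 25.95. Total = 3.063+26.97+25.95 = 55.98 kN/m.

56.0 kN/m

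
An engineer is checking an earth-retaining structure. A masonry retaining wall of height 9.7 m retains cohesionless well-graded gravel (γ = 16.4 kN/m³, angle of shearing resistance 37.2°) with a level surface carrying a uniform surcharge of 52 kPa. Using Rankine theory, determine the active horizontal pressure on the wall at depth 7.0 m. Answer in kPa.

41.1 kPa

K_a = (1 − sin φ)/(1 + sin φ) = 0.2464.
σ_v = γz + q = 16.4 × 7.0 + 52 = 166.8 kPa.
σ_h = K_a σ_v = 0.2464 × 166.8 = 41.10 kPa.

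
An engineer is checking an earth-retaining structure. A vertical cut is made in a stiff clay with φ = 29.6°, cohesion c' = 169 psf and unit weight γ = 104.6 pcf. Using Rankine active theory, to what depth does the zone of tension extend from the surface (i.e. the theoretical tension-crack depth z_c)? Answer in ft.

5.55 ft

K_a = tan²(45° − 29.6°/2) = 0.3387; √K_a = 0.5820.
The active pressure is zero where K_a γ z = 2c√K_a, so z_c = 2c/(γ√K_a) = 2×169/(104.6×0.5820) = 5.552 ft.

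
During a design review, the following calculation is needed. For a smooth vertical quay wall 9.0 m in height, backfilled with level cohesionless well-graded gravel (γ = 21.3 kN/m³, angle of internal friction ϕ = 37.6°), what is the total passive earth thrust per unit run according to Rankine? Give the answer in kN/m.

K_p = tan²(45° + φ/2) = 4.130.
P_p = ½ K_p γ H² = 0.5 × 4.130 × 21.3 × 9.0² = 3563 kN/m.

3560 kN/m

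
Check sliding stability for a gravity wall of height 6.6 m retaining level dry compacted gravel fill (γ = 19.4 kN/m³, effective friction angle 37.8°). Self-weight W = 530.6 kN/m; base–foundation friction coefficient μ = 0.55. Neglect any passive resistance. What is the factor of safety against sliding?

K_a = tan²(45° − 37.8°/2) = 0.2400.
P_a = ½K_aγH² = 0.5×0.2400×19.4×6.6² = 101.4 kN/m, acting at H/3 = 2.200 m above the base.
FS_sliding = μW / P_a = 0.55×530.6 / 101.4 = 2.878.

2.88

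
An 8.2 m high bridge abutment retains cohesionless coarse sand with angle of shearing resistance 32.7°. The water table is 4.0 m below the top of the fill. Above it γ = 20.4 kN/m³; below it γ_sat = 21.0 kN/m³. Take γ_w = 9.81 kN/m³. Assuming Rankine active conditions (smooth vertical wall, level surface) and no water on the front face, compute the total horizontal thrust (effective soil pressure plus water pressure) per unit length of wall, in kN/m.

267 kN/m

K_a = tan²(45° − φ/2) = 0.2985.
γ' = 21.0 − 9.81 = 11.19 kN/m³. Depth below WT = 4.2 m.
σ'_h at WT = K_a γ d_w = 24.36 kPa; at base = 24.36 + K_a γ' × 4.2 = 38.39 kPa.
P₁ (0–4.0 m) = ½×24.36×4.0 = 48.71. P₂ (4.0–8.2 m) = ½(24.36+38.39)×4.2 = 131.8.
P_w = ½ γ_w h₂² = 0.5×9.81×4.2² = 86.52. Total = 48.71+131.8+86.52 = 267.0 kN/m.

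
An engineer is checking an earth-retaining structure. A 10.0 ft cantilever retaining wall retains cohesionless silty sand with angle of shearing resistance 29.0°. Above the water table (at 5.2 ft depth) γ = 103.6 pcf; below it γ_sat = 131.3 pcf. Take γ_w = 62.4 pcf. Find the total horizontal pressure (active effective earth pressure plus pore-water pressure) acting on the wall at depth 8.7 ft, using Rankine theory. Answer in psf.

K_a = (1 − sin φ)/(1 + sin φ) = 0.3470.
γ' = 131.3 − 62.4 = 68.90 pcf.
Effective vertical stress at 8.7 ft: σ'_v = 103.6×5.2 + 68.90×3.50 = 779.9 psf.
σ'_h = K_a σ'_v = 0.3470 × 779.9 = 270.6 psf; u = γ_w × 3.50 = 218.4 psf.
Total σ_h = 270.6 + 218.4 = 489.0 psf.

489 psf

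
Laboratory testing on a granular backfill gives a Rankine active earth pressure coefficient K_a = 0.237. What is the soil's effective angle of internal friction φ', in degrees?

K_a = tan²(45° − φ/2) ⇒ 45° − φ/2 = arctan(√0.237) = 25.96°.
φ = 2(45° − 25.96°) = 38.08°.

38.1°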